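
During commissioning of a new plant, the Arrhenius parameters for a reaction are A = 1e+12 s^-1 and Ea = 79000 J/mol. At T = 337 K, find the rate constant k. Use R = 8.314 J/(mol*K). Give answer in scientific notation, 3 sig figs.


k = A * exp(-Ea/(R*T))
k = 1e+12 * exp(-79000 / (8.314 * 337))
k = 1e+12 * exp(-28.195978)
k = 5.68e-01


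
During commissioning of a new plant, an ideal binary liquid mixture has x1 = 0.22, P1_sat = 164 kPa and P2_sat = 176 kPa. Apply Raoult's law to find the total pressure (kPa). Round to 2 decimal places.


P = x1*P1_sat + x2*P2_sat
x2 = 1 - x1 = 1 - 0.22 = 0.78
P = 0.22*164 + 0.78*176
P = 36.08 + 137.28
P = 173.36 kPa


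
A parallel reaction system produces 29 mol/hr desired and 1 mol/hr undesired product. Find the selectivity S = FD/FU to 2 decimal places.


S = desired product rate / undesired product rate
S = 29 / 1
S = 29.00


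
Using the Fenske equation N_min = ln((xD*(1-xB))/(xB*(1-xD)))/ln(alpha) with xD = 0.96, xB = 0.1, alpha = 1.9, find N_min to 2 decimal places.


N_min = ln((xD*(1-xB))/(xB*(1-xD))) / ln(alpha)
Numerator inside ln: 0.864 / 0.004 = 216.0
ln(216.0) = 5.375278
ln(alpha) = ln(1.9) = 0.641854
N_min = 5.375278 / 0.641854 = 8.37


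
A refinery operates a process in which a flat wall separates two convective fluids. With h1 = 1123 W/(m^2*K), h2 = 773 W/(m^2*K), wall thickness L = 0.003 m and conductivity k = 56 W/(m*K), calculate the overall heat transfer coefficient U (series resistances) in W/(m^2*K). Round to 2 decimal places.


1/U = 1/h1 + L/k + 1/h2
1/U = 1/1123 + 0.003/56 + 1/773
1/U = 0.000890472 + 5.35714e-05 + 0.0012936611
1/U = 0.0022377045
U = 446.89 W/(m^2*K)


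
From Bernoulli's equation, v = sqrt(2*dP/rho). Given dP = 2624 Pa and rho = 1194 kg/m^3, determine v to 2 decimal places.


v = sqrt(2*dP/rho)
v = sqrt(2*2624/1194)
v = sqrt(4.39531)
v = 2.10 m/s


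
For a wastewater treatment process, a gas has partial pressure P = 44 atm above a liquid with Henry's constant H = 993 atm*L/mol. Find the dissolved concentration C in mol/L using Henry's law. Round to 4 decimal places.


C = P / H
C = 44 / 993
C = 0.0443 mol/L


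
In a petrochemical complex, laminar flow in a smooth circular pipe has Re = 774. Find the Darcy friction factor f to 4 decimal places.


f = 64 / Re
f = 64 / 774
f = 0.0827


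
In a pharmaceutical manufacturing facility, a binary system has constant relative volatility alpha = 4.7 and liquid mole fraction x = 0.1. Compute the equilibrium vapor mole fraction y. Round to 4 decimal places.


y = alpha*x / (1 + (alpha-1)*x)
y = 4.7*0.1 / (1 + (4.7-1)*0.1)
y = 0.47 / (1 + 0.37)
y = 0.47 / 1.37
y = 0.3431


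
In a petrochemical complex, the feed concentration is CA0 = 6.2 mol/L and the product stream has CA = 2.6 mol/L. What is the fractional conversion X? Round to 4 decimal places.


X = (CA0 - CA) / CA0
X = (6.2 - 2.6) / 6.2
X = 3.6 / 6.2
X = 0.5806


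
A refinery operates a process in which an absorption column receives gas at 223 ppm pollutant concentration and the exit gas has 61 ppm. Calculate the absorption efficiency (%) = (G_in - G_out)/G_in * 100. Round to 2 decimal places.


Efficiency = (G_in - G_out) / G_in * 100%
Efficiency = (223 - 61) / 223 * 100
Efficiency = 162 / 223 * 100
Efficiency = 72.65%


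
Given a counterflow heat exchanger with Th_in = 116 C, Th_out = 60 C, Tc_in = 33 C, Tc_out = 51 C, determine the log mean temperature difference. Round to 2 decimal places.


dT1 = Th_in - Tc_out = 116 - 51 = 65
dT2 = Th_out - Tc_in = 60 - 33 = 27
LMTD = (dT1 - dT2) / ln(dT1/dT2)
LMTD = (65 - 27) / ln(65/27)
LMTD = 43.25 K


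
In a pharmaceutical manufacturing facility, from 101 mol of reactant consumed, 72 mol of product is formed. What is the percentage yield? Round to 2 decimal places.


Yield = (moles product / moles consumed) * 100%
Yield = (72 / 101) * 100
Yield = 0.7129 * 100
Yield = 71.29%


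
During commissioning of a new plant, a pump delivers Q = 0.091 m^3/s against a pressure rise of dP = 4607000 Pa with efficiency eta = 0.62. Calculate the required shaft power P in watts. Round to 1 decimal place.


P = Q * dP / eta
P = 0.091 * 4607000 / 0.62
P = 419237.0 / 0.62
P = 676188.7 W


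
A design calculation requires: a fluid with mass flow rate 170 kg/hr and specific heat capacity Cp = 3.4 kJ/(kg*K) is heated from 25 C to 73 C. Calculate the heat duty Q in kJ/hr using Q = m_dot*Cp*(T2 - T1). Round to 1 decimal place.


Q = m_dot * Cp * (T2 - T1)
Q = 170 * 3.4 * (73 - 25)
Q = 170 * 3.4 * 48
Q = 27744.0 kJ/hr


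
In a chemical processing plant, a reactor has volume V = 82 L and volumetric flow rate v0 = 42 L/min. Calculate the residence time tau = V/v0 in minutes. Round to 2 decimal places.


tau = V / v0
tau = 82 / 42
tau = 1.95 min


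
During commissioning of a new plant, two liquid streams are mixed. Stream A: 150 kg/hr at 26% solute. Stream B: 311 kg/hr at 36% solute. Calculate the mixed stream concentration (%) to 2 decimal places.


Mass balance on solute: F1*x1 + F2*x2 = F3*x3
F3 = F1 + F2 = 150 + 311 = 461 kg/hr
x3 = (F1*x1 + F2*x2)/F3
x3 = (150*0.26 + 311*0.36) / 461
x3 = 32.75%


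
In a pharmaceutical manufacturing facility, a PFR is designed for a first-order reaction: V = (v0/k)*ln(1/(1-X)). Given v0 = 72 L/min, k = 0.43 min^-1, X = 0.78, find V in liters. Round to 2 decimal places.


V = (v0/k) * ln(1/(1-X))
V = (72/0.43) * ln(1/(1-0.78))
V = 167.44186 * ln(4.545455)
V = 167.44186 * 1.514128
V = 253.53 L


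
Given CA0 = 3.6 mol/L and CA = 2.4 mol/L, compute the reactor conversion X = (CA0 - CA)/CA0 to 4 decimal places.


X = (CA0 - CA) / CA0
X = (3.6 - 2.4) / 3.6
X = 1.2 / 3.6
X = 0.3333


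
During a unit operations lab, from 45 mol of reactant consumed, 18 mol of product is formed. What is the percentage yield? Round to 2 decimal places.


Yield = (moles product / moles consumed) * 100%
Yield = (18 / 45) * 100
Yield = 0.4 * 100
Yield = 40.00%


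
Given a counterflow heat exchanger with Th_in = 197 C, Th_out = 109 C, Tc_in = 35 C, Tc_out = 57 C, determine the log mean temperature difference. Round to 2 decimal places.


dT1 = Th_in - Tc_out = 197 - 57 = 140
dT2 = Th_out - Tc_in = 109 - 35 = 74
LMTD = (dT1 - dT2) / ln(dT1/dT2)
LMTD = (140 - 74) / ln(140/74)
LMTD = 103.52 K


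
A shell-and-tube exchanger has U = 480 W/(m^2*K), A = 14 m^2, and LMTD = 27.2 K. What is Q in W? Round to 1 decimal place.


Q = U * A * LMTD
Q = 480 * 14 * 27.2
Q = 182784.0 W


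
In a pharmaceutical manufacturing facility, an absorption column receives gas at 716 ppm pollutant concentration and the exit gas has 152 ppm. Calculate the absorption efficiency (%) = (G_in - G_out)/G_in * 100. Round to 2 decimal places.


Efficiency = (G_in - G_out) / G_in * 100%
Efficiency = (716 - 152) / 716 * 100
Efficiency = 564 / 716 * 100
Efficiency = 78.77%


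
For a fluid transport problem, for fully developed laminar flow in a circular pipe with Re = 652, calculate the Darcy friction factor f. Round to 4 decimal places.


f = 64 / Re
f = 64 / 652
f = 0.0982


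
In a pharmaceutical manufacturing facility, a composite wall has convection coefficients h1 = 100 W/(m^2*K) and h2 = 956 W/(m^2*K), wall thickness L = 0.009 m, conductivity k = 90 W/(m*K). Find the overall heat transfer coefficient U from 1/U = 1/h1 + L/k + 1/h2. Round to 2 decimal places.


1/U = 1/h1 + L/k + 1/h2
1/U = 1/100 + 0.009/90 + 1/956
1/U = 0.01 + 0.0001 + 0.0010460251
1/U = 0.0111460251
U = 89.72 W/(m^2*K)


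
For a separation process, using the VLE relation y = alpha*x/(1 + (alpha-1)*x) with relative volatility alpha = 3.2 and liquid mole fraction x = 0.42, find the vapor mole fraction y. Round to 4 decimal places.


y = alpha*x / (1 + (alpha-1)*x)
y = 3.2*0.42 / (1 + (3.2-1)*0.42)
y = 1.344 / (1 + 0.924)
y = 1.344 / 1.924
y = 0.6985


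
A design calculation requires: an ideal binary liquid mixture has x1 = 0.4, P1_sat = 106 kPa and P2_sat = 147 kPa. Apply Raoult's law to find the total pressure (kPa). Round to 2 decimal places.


P = x1*P1_sat + x2*P2_sat
x2 = 1 - x1 = 1 - 0.4 = 0.6
P = 0.4*106 + 0.6*147
P = 42.4 + 88.2
P = 130.60 kPa


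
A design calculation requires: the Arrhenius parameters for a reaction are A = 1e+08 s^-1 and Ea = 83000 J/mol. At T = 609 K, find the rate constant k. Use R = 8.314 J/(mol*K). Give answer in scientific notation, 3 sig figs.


k = A * exp(-Ea/(R*T))
k = 1e+08 * exp(-83000 / (8.314 * 609))
k = 1e+08 * exp(-16.392711)
k = 7.60e+00


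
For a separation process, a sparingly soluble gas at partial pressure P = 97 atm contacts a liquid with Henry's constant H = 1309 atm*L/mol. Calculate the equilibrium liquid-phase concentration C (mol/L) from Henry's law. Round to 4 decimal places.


C = P / H
C = 97 / 1309
C = 0.0741 mol/L


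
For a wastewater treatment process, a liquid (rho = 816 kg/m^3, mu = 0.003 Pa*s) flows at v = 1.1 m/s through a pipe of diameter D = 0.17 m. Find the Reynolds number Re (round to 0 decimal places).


Re = rho * v * D / mu
Re = 816 * 1.1 * 0.17 / 0.003
Re = 152.592 / 0.003
Re = 50864


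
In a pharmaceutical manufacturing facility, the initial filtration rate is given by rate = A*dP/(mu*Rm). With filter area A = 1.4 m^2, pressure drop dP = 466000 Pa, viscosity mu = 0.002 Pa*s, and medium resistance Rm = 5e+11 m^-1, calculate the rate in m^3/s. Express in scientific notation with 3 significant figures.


rate = A * dP / (mu * Rm)
rate = 1.4 * 466000 / (0.002 * 5e+11)
rate = 652400.0 / 1.000e+09
rate = 6.52e-04 m^3/s


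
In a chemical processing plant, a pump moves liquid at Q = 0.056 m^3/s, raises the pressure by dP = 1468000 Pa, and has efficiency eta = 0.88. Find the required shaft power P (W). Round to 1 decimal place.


P = Q * dP / eta
P = 0.056 * 1468000 / 0.88
P = 82208.0 / 0.88
P = 93418.2 W


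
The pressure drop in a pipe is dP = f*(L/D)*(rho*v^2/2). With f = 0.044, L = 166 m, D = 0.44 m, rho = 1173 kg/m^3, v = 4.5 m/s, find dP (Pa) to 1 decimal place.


dP = f * (L/D) * (rho*v^2/2)
dP = 0.044 * (166/0.44) * (1173*4.5^2/2)
L/D = 377.27272727
rho*v^2/2 = 1173*20.25/2 = 11876.625
dP = 0.044 * 377.27272727 * 11876.625
dP = 197152.0 Pa


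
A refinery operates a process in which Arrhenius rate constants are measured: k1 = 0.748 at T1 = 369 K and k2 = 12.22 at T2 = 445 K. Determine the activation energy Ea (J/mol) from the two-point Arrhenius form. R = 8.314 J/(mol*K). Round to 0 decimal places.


Ea = R * ln(k2/k1) / (1/T1 - 1/T2)
ln(k2/k1) = ln(12.22/0.748) = 2.7934263
1/T1 - 1/T2 = 1/369 - 1/445 = 0.000462836089
Ea = 8.314 * 2.7934263 / 0.000462836089
Ea = 50179 J/mol


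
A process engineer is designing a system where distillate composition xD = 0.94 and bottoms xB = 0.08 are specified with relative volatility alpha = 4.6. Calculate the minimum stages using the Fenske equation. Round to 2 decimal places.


N_min = ln((xD*(1-xB))/(xB*(1-xD))) / ln(alpha)
Numerator inside ln: 0.8648 / 0.0048 = 180.166667
ln(180.166667) = 5.193882
ln(alpha) = ln(4.6) = 1.526056
N_min = 5.193882 / 1.526056 = 3.40


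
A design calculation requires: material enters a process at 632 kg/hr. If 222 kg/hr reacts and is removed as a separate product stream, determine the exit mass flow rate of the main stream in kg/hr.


Steady-state mass balance on the main outlet: F_out = F_in - F_removed
F_out = 632 - 222
F_out = 410 kg/hr


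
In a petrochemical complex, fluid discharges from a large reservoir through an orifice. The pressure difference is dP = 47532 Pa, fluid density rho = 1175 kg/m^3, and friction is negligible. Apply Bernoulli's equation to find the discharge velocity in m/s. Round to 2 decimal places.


v = sqrt(2*dP/rho)
v = sqrt(2*47532/1175)
v = sqrt(80.905532)
v = 8.99 m/s


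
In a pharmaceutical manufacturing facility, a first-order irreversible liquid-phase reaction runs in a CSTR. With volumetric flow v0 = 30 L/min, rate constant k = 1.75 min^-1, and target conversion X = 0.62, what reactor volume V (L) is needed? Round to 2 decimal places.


V = v0 * X / (k * (1 - X))
V = 30 * 0.62 / (1.75 * (1 - 0.62))
V = 18.6 / (1.75 * 0.38)
V = 18.6 / 0.665
V = 27.97 L


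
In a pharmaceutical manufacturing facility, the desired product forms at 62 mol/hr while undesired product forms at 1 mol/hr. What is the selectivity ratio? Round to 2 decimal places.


S = desired product rate / undesired product rate
S = 62 / 1
S = 62.00


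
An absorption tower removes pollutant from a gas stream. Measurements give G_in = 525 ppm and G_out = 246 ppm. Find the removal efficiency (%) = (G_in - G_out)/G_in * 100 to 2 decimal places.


Efficiency = (G_in - G_out) / G_in * 100%
Efficiency = (525 - 246) / 525 * 100
Efficiency = 279 / 525 * 100
Efficiency = 53.14%


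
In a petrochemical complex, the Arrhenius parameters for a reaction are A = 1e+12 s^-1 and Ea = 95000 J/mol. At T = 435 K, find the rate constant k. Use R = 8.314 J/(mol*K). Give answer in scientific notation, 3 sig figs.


k = A * exp(-Ea/(R*T))
k = 1e+12 * exp(-95000 / (8.314 * 435))
k = 1e+12 * exp(-26.267838)
k = 3.91e+00


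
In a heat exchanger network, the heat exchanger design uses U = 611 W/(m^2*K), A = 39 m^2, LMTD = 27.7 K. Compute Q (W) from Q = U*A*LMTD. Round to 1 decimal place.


Q = U * A * LMTD
Q = 611 * 39 * 27.7
Q = 660063.3 W


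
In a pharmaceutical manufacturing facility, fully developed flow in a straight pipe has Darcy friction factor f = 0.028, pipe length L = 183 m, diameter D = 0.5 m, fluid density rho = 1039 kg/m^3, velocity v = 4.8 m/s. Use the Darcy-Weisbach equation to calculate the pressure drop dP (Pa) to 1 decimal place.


dP = f * (L/D) * (rho*v^2/2)
dP = 0.028 * (183/0.5) * (1039*4.8^2/2)
L/D = 366.0
rho*v^2/2 = 1039*23.04/2 = 11969.28
dP = 0.028 * 366.0 * 11969.28
dP = 122661.2 Pa


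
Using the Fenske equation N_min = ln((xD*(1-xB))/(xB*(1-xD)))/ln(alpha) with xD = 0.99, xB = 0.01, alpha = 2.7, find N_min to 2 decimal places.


N_min = ln((xD*(1-xB))/(xB*(1-xD))) / ln(alpha)
Numerator inside ln: 0.9801 / 0.0001 = 9801.0
ln(9801.0) = 9.19024
ln(alpha) = ln(2.7) = 0.993252
N_min = 9.19024 / 0.993252 = 9.25


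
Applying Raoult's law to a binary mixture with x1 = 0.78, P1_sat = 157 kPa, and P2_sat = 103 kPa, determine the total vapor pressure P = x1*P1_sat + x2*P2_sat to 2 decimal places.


P = x1*P1_sat + x2*P2_sat
x2 = 1 - x1 = 1 - 0.78 = 0.22
P = 0.78*157 + 0.22*103
P = 122.46 + 22.66
P = 145.12 kPa


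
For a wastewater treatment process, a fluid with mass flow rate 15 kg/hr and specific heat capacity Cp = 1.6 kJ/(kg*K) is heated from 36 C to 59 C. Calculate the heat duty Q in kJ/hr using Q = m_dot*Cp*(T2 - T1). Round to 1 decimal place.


Q = m_dot * Cp * (T2 - T1)
Q = 15 * 1.6 * (59 - 36)
Q = 15 * 1.6 * 23
Q = 552.0 kJ/hr


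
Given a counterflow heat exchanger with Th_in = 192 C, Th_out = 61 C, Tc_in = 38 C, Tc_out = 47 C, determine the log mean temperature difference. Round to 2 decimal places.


dT1 = Th_in - Tc_out = 192 - 47 = 145
dT2 = Th_out - Tc_in = 61 - 38 = 23
LMTD = (dT1 - dT2) / ln(dT1/dT2)
LMTD = (145 - 23) / ln(145/23)
LMTD = 66.26 K


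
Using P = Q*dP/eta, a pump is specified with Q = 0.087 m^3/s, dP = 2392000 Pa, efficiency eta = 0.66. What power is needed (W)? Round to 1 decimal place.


P = Q * dP / eta
P = 0.087 * 2392000 / 0.66
P = 208104.0 / 0.66
P = 315309.1 W


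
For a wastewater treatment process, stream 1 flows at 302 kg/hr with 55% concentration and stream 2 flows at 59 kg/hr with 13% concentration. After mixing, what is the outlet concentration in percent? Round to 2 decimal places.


Mass balance on solute: F1*x1 + F2*x2 = F3*x3
F3 = F1 + F2 = 302 + 59 = 361 kg/hr
x3 = (F1*x1 + F2*x2)/F3
x3 = (302*0.55 + 59*0.13) / 361
x3 = 48.14%


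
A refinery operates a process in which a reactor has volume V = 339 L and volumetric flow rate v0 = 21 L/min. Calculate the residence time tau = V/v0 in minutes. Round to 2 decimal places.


tau = V / v0
tau = 339 / 21
tau = 16.14 min


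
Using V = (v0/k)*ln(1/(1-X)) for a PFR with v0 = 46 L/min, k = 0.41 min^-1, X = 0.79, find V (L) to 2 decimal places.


V = (v0/k) * ln(1/(1-X))
V = (46/0.41) * ln(1/(1-0.79))
V = 112.195122 * ln(4.761905)
V = 112.195122 * 1.560648
V = 175.10 L


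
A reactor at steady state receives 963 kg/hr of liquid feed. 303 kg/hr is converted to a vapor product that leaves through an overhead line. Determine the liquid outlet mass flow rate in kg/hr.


Steady-state mass balance on the main outlet: F_out = F_in - F_removed
F_out = 963 - 303
F_out = 660 kg/hr


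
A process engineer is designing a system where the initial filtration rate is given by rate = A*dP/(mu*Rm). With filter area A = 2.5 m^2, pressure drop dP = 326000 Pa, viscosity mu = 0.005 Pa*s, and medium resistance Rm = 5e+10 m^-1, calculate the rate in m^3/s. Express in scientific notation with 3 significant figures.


rate = A * dP / (mu * Rm)
rate = 2.5 * 326000 / (0.005 * 5e+10)
rate = 815000.0 / 2.500e+08
rate = 3.26e-03 m^3/s


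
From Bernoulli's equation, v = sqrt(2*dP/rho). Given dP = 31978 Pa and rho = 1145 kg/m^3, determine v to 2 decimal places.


v = sqrt(2*dP/rho)
v = sqrt(2*31978/1145)
v = sqrt(55.856769)
v = 7.47 m/s


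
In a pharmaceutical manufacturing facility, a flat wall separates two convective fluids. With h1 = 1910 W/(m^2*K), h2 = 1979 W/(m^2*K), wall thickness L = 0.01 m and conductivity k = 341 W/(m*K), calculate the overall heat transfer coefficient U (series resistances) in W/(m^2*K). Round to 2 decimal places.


1/U = 1/h1 + L/k + 1/h2
1/U = 1/1910 + 0.01/341 + 1/1979
1/U = 0.0005235602 + 2.93255e-05 + 0.0005053057
1/U = 0.0010581914
U = 945.01 W/(m^2*K)


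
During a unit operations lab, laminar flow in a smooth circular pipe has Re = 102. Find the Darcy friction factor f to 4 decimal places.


f = 64 / Re
f = 64 / 102
f = 0.6275


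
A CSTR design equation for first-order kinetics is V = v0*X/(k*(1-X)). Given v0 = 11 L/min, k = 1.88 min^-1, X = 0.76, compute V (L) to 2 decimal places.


V = v0 * X / (k * (1 - X))
V = 11 * 0.76 / (1.88 * (1 - 0.76))
V = 8.36 / (1.88 * 0.24)
V = 8.36 / 0.4512
V = 18.53 L


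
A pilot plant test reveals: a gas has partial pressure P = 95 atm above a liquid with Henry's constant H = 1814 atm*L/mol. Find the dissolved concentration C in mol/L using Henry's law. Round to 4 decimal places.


C = P / H
C = 95 / 1814
C = 0.0524 mol/L


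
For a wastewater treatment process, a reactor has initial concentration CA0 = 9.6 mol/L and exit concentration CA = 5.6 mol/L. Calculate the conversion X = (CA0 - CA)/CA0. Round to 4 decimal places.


X = (CA0 - CA) / CA0
X = (9.6 - 5.6) / 9.6
X = 4.0 / 9.6
X = 0.4167


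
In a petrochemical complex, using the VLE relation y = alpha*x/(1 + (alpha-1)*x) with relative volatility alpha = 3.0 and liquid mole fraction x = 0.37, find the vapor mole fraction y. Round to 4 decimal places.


y = alpha*x / (1 + (alpha-1)*x)
y = 3.0*0.37 / (1 + (3.0-1)*0.37)
y = 1.11 / (1 + 0.74)
y = 1.11 / 1.74
y = 0.6379


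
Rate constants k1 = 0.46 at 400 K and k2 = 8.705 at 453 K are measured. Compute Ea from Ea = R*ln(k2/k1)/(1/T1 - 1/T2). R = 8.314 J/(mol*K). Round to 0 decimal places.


Ea = R * ln(k2/k1) / (1/T1 - 1/T2)
ln(k2/k1) = ln(8.705/0.46) = 2.9404264
1/T1 - 1/T2 = 1/400 - 1/453 = 0.000292494481
Ea = 8.314 * 2.9404264 / 0.000292494481
Ea = 83580 J/mol


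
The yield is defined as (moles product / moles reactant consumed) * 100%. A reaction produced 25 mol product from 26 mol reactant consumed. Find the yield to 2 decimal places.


Yield = (moles product / moles consumed) * 100%
Yield = (25 / 26) * 100
Yield = 0.9615 * 100
Yield = 96.15%


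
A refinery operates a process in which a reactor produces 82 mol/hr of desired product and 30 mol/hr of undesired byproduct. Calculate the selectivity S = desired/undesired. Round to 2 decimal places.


S = desired product rate / undesired product rate
S = 82 / 30
S = 2.73


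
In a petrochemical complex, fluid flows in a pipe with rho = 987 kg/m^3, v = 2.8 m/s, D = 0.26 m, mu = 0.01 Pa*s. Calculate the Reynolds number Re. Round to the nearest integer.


Re = rho * v * D / mu
Re = 987 * 2.8 * 0.26 / 0.01
Re = 718.536 / 0.01
Re = 71854


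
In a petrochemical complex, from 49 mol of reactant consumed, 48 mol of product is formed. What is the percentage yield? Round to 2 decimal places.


Yield = (moles product / moles consumed) * 100%
Yield = (48 / 49) * 100
Yield = 0.9796 * 100
Yield = 97.96%


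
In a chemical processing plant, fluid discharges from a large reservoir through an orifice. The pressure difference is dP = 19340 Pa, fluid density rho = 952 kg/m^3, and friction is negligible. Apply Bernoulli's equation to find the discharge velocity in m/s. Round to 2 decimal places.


v = sqrt(2*dP/rho)
v = sqrt(2*19340/952)
v = sqrt(40.630252)
v = 6.37 m/s


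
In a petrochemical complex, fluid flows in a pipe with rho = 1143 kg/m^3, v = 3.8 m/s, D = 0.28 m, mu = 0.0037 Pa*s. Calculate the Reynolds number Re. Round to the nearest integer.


Re = rho * v * D / mu
Re = 1143 * 3.8 * 0.28 / 0.0037
Re = 1216.152 / 0.0037
Re = 328690


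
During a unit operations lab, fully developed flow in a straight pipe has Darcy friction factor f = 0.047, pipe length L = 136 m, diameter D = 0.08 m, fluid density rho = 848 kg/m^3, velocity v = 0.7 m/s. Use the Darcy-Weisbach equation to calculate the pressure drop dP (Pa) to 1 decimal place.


dP = f * (L/D) * (rho*v^2/2)
dP = 0.047 * (136/0.08) * (848*0.7^2/2)
L/D = 1700.0
rho*v^2/2 = 848*0.49/2 = 207.76
dP = 0.047 * 1700.0 * 207.76
dP = 16600.0 Pa


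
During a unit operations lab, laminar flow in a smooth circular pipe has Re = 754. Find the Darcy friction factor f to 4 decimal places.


f = 64 / Re
f = 64 / 754
f = 0.0849


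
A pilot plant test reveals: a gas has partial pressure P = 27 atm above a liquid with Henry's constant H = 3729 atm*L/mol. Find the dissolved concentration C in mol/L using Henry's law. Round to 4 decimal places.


C = P / H
C = 27 / 3729
C = 0.0072 mol/L


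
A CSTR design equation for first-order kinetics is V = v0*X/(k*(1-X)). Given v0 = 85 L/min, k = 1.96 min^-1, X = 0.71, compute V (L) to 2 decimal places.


V = v0 * X / (k * (1 - X))
V = 85 * 0.71 / (1.96 * (1 - 0.71))
V = 60.35 / (1.96 * 0.29)
V = 60.35 / 0.5684
V = 106.18 L


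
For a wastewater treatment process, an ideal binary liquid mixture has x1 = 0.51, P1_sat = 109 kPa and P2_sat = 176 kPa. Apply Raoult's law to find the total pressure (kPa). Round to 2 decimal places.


P = x1*P1_sat + x2*P2_sat
x2 = 1 - x1 = 1 - 0.51 = 0.49
P = 0.51*109 + 0.49*176
P = 55.59 + 86.24
P = 141.83 kPa


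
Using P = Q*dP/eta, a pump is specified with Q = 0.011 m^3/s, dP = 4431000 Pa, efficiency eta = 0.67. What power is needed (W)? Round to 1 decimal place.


P = Q * dP / eta
P = 0.011 * 4431000 / 0.67
P = 48741.0 / 0.67
P = 72747.8 W


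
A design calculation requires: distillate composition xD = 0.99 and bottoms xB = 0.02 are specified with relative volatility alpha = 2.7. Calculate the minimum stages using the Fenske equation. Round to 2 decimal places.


N_min = ln((xD*(1-xB))/(xB*(1-xD))) / ln(alpha)
Numerator inside ln: 0.9702 / 0.0002 = 4851.0
ln(4851.0) = 8.48694
ln(alpha) = ln(2.7) = 0.993252
N_min = 8.48694 / 0.993252 = 8.54


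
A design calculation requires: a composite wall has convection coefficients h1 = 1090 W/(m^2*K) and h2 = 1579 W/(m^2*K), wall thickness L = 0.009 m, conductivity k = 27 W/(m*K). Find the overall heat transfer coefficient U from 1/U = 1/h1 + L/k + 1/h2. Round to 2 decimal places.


1/U = 1/h1 + L/k + 1/h2
1/U = 1/1090 + 0.009/27 + 1/1579
1/U = 0.0009174312 + 0.0003333333 + 0.0006333122
1/U = 0.0018840767
U = 530.76 W/(m^2*K)


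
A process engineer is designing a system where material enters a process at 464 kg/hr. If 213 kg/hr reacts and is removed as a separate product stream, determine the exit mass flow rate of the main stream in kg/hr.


Steady-state mass balance on the main outlet: F_out = F_in - F_removed
F_out = 464 - 213
F_out = 251 kg/hr


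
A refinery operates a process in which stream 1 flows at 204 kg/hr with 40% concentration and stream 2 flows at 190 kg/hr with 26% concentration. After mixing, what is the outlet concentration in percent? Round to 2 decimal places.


Mass balance on solute: F1*x1 + F2*x2 = F3*x3
F3 = F1 + F2 = 204 + 190 = 394 kg/hr
x3 = (F1*x1 + F2*x2)/F3
x3 = (204*0.4 + 190*0.26) / 394
x3 = 33.25%


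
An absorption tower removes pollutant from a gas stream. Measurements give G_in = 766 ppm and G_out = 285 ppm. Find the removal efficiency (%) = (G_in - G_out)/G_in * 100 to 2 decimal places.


Efficiency = (G_in - G_out) / G_in * 100%
Efficiency = (766 - 285) / 766 * 100
Efficiency = 481 / 766 * 100
Efficiency = 62.79%


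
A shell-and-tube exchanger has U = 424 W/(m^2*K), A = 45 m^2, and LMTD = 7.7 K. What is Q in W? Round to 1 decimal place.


Q = U * A * LMTD
Q = 424 * 45 * 7.7
Q = 146916.0 W


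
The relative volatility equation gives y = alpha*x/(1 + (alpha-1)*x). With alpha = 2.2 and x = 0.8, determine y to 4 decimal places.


y = alpha*x / (1 + (alpha-1)*x)
y = 2.2*0.8 / (1 + (2.2-1)*0.8)
y = 1.76 / (1 + 0.96)
y = 1.76 / 1.96
y = 0.8980


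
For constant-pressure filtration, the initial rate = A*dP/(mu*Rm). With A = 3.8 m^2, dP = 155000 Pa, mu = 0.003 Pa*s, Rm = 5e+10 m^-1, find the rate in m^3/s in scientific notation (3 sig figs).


rate = A * dP / (mu * Rm)
rate = 3.8 * 155000 / (0.003 * 5e+10)
rate = 589000.0 / 1.500e+08
rate = 3.93e-03 m^3/s


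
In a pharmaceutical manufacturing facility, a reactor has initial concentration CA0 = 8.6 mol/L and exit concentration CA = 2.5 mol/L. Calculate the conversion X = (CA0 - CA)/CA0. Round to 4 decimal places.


X = (CA0 - CA) / CA0
X = (8.6 - 2.5) / 8.6
X = 6.1 / 8.6
X = 0.7093


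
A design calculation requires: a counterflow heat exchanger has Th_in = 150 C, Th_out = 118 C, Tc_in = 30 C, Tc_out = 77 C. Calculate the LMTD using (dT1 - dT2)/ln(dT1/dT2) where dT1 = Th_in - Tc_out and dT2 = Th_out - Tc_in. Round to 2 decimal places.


dT1 = Th_in - Tc_out = 150 - 77 = 73
dT2 = Th_out - Tc_in = 118 - 30 = 88
LMTD = (dT1 - dT2) / ln(dT1/dT2)
LMTD = (73 - 88) / ln(73/88)
LMTD = 80.27 K


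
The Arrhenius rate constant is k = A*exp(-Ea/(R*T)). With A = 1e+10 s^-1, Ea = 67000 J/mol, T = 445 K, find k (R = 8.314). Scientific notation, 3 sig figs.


k = A * exp(-Ea/(R*T))
k = 1e+10 * exp(-67000 / (8.314 * 445))
k = 1e+10 * exp(-18.10943)
k = 1.37e+02


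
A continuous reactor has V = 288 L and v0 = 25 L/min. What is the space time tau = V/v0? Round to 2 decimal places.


tau = V / v0
tau = 288 / 25
tau = 11.52 min


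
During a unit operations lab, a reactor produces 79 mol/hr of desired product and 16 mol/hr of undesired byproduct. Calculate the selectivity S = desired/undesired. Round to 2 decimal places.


S = desired product rate / undesired product rate
S = 79 / 16
S = 4.94


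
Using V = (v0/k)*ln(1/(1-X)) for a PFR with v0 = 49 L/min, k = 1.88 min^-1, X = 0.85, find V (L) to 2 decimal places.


V = (v0/k) * ln(1/(1-X))
V = (49/1.88) * ln(1/(1-0.85))
V = 26.06383 * ln(6.666667)
V = 26.06383 * 1.89712
V = 49.45 L


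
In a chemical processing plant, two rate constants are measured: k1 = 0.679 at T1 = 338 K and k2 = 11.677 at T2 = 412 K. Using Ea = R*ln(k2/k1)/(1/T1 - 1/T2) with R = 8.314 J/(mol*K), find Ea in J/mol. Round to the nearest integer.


Ea = R * ln(k2/k1) / (1/T1 - 1/T2)
ln(k2/k1) = ln(11.677/0.679) = 2.8447552
1/T1 - 1/T2 = 1/338 - 1/412 = 0.000531395416
Ea = 8.314 * 2.8447552 / 0.000531395416
Ea = 44508 J/mol


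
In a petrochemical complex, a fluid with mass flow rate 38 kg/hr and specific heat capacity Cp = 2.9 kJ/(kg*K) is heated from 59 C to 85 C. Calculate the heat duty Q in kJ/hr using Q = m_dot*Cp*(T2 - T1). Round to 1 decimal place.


Q = m_dot * Cp * (T2 - T1)
Q = 38 * 2.9 * (85 - 59)
Q = 38 * 2.9 * 26
Q = 2865.2 kJ/hr


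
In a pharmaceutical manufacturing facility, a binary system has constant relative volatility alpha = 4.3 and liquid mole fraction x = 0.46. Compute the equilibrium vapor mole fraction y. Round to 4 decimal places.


y = alpha*x / (1 + (alpha-1)*x)
y = 4.3*0.46 / (1 + (4.3-1)*0.46)
y = 1.978 / (1 + 1.518)
y = 1.978 / 2.518
y = 0.7855


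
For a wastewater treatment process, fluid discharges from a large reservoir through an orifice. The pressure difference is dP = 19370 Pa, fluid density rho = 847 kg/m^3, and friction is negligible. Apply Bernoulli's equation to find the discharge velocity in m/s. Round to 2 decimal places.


v = sqrt(2*dP/rho)
v = sqrt(2*19370/847)
v = sqrt(45.737898)
v = 6.76 m/s


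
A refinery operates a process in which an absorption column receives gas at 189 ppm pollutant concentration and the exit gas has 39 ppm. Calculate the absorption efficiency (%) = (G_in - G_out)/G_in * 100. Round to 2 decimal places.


Efficiency = (G_in - G_out) / G_in * 100%
Efficiency = (189 - 39) / 189 * 100
Efficiency = 150 / 189 * 100
Efficiency = 79.37%


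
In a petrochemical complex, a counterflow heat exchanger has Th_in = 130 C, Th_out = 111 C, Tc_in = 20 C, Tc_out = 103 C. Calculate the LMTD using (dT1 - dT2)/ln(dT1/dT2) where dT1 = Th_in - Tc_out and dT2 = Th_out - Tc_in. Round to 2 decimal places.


dT1 = Th_in - Tc_out = 130 - 103 = 27
dT2 = Th_out - Tc_in = 111 - 20 = 91
LMTD = (dT1 - dT2) / ln(dT1/dT2)
LMTD = (27 - 91) / ln(27/91)
LMTD = 52.67 K


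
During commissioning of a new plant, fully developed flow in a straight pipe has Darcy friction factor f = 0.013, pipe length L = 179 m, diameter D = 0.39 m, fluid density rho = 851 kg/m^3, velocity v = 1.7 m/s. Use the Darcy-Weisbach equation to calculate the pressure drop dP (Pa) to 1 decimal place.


dP = f * (L/D) * (rho*v^2/2)
dP = 0.013 * (179/0.39) * (851*1.7^2/2)
L/D = 458.97435897
rho*v^2/2 = 851*2.89/2 = 1229.695
dP = 0.013 * 458.97435897 * 1229.695
dP = 7337.2 Pa


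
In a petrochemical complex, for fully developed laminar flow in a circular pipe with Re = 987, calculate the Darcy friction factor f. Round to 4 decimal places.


f = 64 / Re
f = 64 / 987
f = 0.0648


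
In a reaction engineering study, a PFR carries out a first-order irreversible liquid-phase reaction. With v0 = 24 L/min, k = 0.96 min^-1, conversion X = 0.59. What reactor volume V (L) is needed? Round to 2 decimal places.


V = (v0/k) * ln(1/(1-X))
V = (24/0.96) * ln(1/(1-0.59))
V = 25.0 * ln(2.439024)
V = 25.0 * 0.891598
V = 22.29 L


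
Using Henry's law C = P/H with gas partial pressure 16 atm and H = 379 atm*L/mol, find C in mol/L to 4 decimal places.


C = P / H
C = 16 / 379
C = 0.0422 mol/L


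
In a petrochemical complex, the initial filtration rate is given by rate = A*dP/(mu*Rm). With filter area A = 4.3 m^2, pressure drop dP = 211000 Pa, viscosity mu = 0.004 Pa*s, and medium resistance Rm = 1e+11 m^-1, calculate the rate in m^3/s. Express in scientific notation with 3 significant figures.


rate = A * dP / (mu * Rm)
rate = 4.3 * 211000 / (0.004 * 1e+11)
rate = 907300.0 / 4.000e+08
rate = 2.27e-03 m^3/s


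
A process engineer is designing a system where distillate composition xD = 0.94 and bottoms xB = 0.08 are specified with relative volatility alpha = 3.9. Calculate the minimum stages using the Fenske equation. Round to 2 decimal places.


N_min = ln((xD*(1-xB))/(xB*(1-xD))) / ln(alpha)
Numerator inside ln: 0.8648 / 0.0048 = 180.166667
ln(180.166667) = 5.193882
ln(alpha) = ln(3.9) = 1.360977
N_min = 5.193882 / 1.360977 = 3.82


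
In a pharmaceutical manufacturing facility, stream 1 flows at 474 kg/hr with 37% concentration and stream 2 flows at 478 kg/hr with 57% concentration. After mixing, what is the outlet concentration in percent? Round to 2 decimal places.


Mass balance on solute: F1*x1 + F2*x2 = F3*x3
F3 = F1 + F2 = 474 + 478 = 952 kg/hr
x3 = (F1*x1 + F2*x2)/F3
x3 = (474*0.37 + 478*0.57) / 952
x3 = 47.04%


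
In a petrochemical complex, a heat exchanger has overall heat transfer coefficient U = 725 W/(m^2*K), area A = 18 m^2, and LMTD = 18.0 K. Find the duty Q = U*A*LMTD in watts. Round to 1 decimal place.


Q = U * A * LMTD
Q = 725 * 18 * 18.0
Q = 234900.0 W


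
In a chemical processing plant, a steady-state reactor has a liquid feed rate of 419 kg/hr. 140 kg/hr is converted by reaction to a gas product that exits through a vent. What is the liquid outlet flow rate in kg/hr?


Steady-state mass balance on the main outlet: F_out = F_in - F_removed
F_out = 419 - 140
F_out = 279 kg/hr


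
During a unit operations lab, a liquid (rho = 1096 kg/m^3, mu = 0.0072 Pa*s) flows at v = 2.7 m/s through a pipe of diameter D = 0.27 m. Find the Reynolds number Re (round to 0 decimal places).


Re = rho * v * D / mu
Re = 1096 * 2.7 * 0.27 / 0.0072
Re = 798.984 / 0.0072
Re = 110970


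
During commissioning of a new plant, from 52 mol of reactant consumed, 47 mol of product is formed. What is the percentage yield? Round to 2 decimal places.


Yield = (moles product / moles consumed) * 100%
Yield = (47 / 52) * 100
Yield = 0.9038 * 100
Yield = 90.38%


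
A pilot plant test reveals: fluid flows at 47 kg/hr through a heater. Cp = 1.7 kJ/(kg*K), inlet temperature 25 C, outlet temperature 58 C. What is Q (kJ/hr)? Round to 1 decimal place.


Q = m_dot * Cp * (T2 - T1)
Q = 47 * 1.7 * (58 - 25)
Q = 47 * 1.7 * 33
Q = 2636.7 kJ/hr


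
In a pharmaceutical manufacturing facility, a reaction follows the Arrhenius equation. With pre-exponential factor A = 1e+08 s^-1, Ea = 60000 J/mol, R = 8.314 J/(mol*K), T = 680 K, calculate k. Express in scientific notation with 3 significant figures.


k = A * exp(-Ea/(R*T))
k = 1e+08 * exp(-60000 / (8.314 * 680))
k = 1e+08 * exp(-10.612857)
k = 2.46e+03


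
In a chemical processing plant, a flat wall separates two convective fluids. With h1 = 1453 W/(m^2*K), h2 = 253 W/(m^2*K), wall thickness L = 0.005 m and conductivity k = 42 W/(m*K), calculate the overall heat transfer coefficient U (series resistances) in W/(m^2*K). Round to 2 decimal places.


1/U = 1/h1 + L/k + 1/h2
1/U = 1/1453 + 0.005/42 + 1/253
1/U = 0.0006882312 + 0.0001190476 + 0.0039525692
1/U = 0.004759848
U = 210.09 W/(m^2*K)


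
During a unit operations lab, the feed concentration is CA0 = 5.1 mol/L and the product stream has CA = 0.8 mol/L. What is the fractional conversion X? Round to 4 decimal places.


X = (CA0 - CA) / CA0
X = (5.1 - 0.8) / 5.1
X = 4.3 / 5.1
X = 0.8431


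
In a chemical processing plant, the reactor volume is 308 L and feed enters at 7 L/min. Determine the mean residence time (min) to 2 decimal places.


tau = V / v0
tau = 308 / 7
tau = 44.00 min


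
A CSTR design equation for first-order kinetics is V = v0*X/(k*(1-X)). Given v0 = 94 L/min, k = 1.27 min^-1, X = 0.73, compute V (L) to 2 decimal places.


V = v0 * X / (k * (1 - X))
V = 94 * 0.73 / (1.27 * (1 - 0.73))
V = 68.62 / (1.27 * 0.27)
V = 68.62 / 0.3429
V = 200.12 L


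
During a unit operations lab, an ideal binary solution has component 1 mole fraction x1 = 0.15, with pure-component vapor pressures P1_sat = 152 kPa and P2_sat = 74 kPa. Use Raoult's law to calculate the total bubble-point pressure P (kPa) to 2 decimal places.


P = x1*P1_sat + x2*P2_sat
x2 = 1 - x1 = 1 - 0.15 = 0.85
P = 0.15*152 + 0.85*74
P = 22.8 + 62.9
P = 85.70 kPa


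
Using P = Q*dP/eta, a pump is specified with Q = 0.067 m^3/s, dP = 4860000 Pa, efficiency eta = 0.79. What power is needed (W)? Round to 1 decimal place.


P = Q * dP / eta
P = 0.067 * 4860000 / 0.79
P = 325620.0 / 0.79
P = 412177.2 W


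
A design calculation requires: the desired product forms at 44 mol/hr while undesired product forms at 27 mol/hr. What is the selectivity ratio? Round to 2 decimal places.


S = desired product rate / undesired product rate
S = 44 / 27
S = 1.63


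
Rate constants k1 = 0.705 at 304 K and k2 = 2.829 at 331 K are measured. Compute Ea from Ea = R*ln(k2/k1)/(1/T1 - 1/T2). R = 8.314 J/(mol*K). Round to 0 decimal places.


Ea = R * ln(k2/k1) / (1/T1 - 1/T2)
ln(k2/k1) = ln(2.829/0.705) = 1.3894808
1/T1 - 1/T2 = 1/304 - 1/331 = 0.000268325648
Ea = 8.314 * 1.3894808 / 0.000268325648
Ea = 43053 J/mol


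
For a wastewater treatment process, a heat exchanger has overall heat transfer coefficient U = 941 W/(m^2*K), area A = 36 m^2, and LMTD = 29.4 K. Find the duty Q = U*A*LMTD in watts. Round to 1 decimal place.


Q = U * A * LMTD
Q = 941 * 36 * 29.4
Q = 995954.4 W


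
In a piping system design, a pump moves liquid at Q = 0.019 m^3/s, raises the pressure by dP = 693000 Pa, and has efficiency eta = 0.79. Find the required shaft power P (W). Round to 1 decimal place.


P = Q * dP / eta
P = 0.019 * 693000 / 0.79
P = 13167.0 / 0.79
P = 16667.1 W


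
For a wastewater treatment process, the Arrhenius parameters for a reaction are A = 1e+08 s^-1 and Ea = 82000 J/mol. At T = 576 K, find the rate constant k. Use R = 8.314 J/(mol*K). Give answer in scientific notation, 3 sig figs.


k = A * exp(-Ea/(R*T))
k = 1e+08 * exp(-82000 / (8.314 * 576))
k = 1e+08 * exp(-17.123059)
k = 3.66e+00


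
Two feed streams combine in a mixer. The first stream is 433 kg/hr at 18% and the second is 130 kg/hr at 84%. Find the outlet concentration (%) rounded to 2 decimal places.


Mass balance on solute: F1*x1 + F2*x2 = F3*x3
F3 = F1 + F2 = 433 + 130 = 563 kg/hr
x3 = (F1*x1 + F2*x2)/F3
x3 = (433*0.18 + 130*0.84) / 563
x3 = 33.24%


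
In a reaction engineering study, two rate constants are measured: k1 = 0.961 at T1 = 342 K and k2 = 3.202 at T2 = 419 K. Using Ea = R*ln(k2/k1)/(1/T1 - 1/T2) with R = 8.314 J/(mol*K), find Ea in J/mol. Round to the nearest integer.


Ea = R * ln(k2/k1) / (1/T1 - 1/T2)
ln(k2/k1) = ln(3.202/0.961) = 1.2035565
1/T1 - 1/T2 = 1/342 - 1/419 = 0.000537341763
Ea = 8.314 * 1.2035565 / 0.000537341763
Ea = 18622 J/mol


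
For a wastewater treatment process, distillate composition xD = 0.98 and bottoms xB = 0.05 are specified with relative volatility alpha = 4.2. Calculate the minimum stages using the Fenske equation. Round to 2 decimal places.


N_min = ln((xD*(1-xB))/(xB*(1-xD))) / ln(alpha)
Numerator inside ln: 0.931 / 0.001 = 931.0
ln(931.0) = 6.836259
ln(alpha) = ln(4.2) = 1.435085
N_min = 6.836259 / 1.435085 = 4.76


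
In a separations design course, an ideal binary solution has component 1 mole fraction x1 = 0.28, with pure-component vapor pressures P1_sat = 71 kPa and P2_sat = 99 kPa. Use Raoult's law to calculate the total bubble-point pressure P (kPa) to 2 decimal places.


P = x1*P1_sat + x2*P2_sat
x2 = 1 - x1 = 1 - 0.28 = 0.72
P = 0.28*71 + 0.72*99
P = 19.88 + 71.28
P = 91.16 kPa


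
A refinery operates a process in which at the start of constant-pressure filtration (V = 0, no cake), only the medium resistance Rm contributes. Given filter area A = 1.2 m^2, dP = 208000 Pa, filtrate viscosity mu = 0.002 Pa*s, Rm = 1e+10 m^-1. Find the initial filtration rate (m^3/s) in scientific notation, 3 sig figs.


rate = A * dP / (mu * Rm)
rate = 1.2 * 208000 / (0.002 * 1e+10)
rate = 249600.0 / 2.000e+07
rate = 1.25e-02 m^3/s


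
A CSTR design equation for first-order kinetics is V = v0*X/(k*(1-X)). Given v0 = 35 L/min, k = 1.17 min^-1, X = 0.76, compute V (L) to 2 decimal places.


V = v0 * X / (k * (1 - X))
V = 35 * 0.76 / (1.17 * (1 - 0.76))
V = 26.6 / (1.17 * 0.24)
V = 26.6 / 0.2808
V = 94.73 L


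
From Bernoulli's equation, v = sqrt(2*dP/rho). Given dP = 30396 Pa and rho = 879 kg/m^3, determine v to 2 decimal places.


v = sqrt(2*dP/rho)
v = sqrt(2*30396/879)
v = sqrt(69.16041)
v = 8.32 m/s


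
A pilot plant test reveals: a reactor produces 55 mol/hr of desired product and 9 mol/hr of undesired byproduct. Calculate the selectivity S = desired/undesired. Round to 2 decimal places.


S = desired product rate / undesired product rate
S = 55 / 9
S = 6.11
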